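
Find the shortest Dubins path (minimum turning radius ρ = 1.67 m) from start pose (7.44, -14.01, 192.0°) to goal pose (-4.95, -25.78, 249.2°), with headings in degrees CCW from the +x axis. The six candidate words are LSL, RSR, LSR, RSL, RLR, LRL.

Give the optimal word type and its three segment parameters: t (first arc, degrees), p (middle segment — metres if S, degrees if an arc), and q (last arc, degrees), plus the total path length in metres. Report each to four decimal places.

LSL: t = 31.8322°, p = 15.4928 m, q = 25.3678°, L = 17.1600 m

Let ψ = atan2(Δy, Δx) = atan2(-11.77, -12.39) = -136.4700° be the start→goal bearing.
Normalize: d = |goal − start| / ρ = 17.089324/1.67 = 10.233128, α = (θ_start − ψ) mod 360° = 328.4700° = 5.732883 rad, β = (θ_goal − ψ) mod 360° = 25.6700° = 0.448026 rad.
Common terms: sin α = -0.522945, cos α = 0.852367, sin β = 0.433187, cos β = 0.901304, cos(α−β) = 0.541708, d² = 104.716913. Work in radians in the unit-radius frame; every candidate has L = ρ·(t + p + q).
LSL: p² = 2 + d² − 2cos(α−β) + 2d(sin α − sin β) = 86.065051; p = √p² = 9.277125; φ = atan2(cos β − cos α, d + sin α − sin β) = 0.005275 rad; t = (φ − α) mod 2π = 0.555577 rad, q = (β − φ) mod 2π = 0.442751 rad → L = 1.67·(0.555577 + 9.277125 + 0.442751) = 1.67·10.275453 = 17.160007 m
RSR: p² = 2 + d² − 2cos(α−β) + 2d(sin β − sin α) = 125.201943; p = √p² = 11.189367; φ = atan2(cos α − cos β, d − sin α + sin β) = -0.004374 rad; t = (α − φ) mod 2π = 5.737257 rad, q = (φ − β) mod 2π = 5.830785 rad → L = 1.67·(5.737257 + 11.189367 + 5.830785) = 1.67·22.757410 = 38.004874 m
LSR: p² = d² − 2 + 2cos(α−β) + 2d(sin α + sin β) = 101.963336; p = √p² = 10.097690; φ = atan2(−cos α − cos β, d + sin α + sin β) − atan2(−2, p) = 0.024338 rad; t = (φ − α) mod 2π = 0.574640 rad, q = (φ − β) mod 2π = 5.859497 rad → L = 1.67·(0.574640 + 10.097690 + 5.859497) = 1.67·16.531827 = 27.608152 m
RSL: p² = d² − 2 + 2cos(α−β) − 2d(sin α + sin β) = 105.637324; p = √p² = 10.278002; φ = atan2(cos α + cos β, d − sin α − sin β) − atan2(2, p) = -0.023913 rad; t = (α − φ) mod 2π = 5.756797 rad, q = (β − φ) mod 2π = 0.471940 rad → L = 1.67·(5.756797 + 10.278002 + 0.471940) = 1.67·16.506738 = 27.566253 m
RLR: c = (6 − d² + 2cos(α−β) + 2d(sin α − sin β))/8 = -14.650243, |c| > 1 → infeasible
LRL: c = (6 − d² + 2cos(α−β) − 2d(sin α − sin β))/8 = -9.758131, |c| > 1 → infeasible
Shortest: LSL with L = 17.160007 m ≈ 17.1600 m
Convert LSL to answer units (arcs ×180/π): t = 0.555577·180/π = 31.8322°, p = ρ·p = 1.67·9.277125 = 15.4928 m, q = 0.442751·180/π = 25.3678°, L = 17.1600 m.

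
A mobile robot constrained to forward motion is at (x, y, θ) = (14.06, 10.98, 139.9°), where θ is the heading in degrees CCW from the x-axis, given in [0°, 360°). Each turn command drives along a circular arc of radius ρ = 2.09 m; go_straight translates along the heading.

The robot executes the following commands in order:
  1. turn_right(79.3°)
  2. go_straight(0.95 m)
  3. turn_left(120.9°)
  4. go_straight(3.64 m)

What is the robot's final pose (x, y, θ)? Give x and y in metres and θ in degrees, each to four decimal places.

set_pose: (x, y, θ) = (14.0600, 10.9800, 139.9000°), ρ = 2.09
turn_right(79.3°): centre at ρ to the right, rotate −79.3° → (13.5854, 13.6047, 60.6000°)
go_straight(0.95): x += 0.95·cos θ, y += 0.95·sin θ → (14.0517, 14.4323, 60.6000°)
turn_left(120.9°): centre at ρ to the left, rotate +120.9° → (12.1762, 17.5476, 181.5000°)
go_straight(3.64): x += 3.64·cos θ, y += 3.64·sin θ → (8.5374, 17.4523, 181.5000°)

(8.5374, 17.4523, 181.5000°)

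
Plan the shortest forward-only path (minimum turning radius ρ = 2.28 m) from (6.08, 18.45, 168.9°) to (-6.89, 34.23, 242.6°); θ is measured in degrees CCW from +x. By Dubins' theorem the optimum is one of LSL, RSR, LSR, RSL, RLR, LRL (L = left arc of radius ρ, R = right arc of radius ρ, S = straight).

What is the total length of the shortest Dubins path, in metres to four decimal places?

23.3638 m

Let ψ = atan2(Δy, Δx) = atan2(15.78, -12.97) = 129.4177° be the start→goal bearing.
Normalize: d = |goal − start| / ρ = 20.426192/2.28 = 8.958856, α = (θ_start − ψ) mod 360° = 39.4823° = 0.689096 rad, β = (θ_goal − ψ) mod 360° = 113.1823° = 1.975404 rad.
Common terms: sin α = 0.635840, cos α = 0.771821, sin β = 0.919257, cos β = -0.393658, cos(α−β) = 0.280667, d² = 80.261100. Work in radians in the unit-radius frame; every candidate has L = ρ·(t + p + q).
LSL: p² = 2 + d² − 2cos(α−β) + 2d(sin α − sin β) = 76.621582; p = √p² = 8.753375; φ = atan2(cos β − cos α, d + sin α − sin β) = -0.133543 rad; t = (φ − α) mod 2π = 5.460546 rad, q = (β − φ) mod 2π = 2.108947 rad → L = 2.28·(5.460546 + 8.753375 + 2.108947) = 2.28·16.322868 = 37.216140 m
RSR: p² = 2 + d² − 2cos(α−β) + 2d(sin β − sin α) = 86.777950; p = √p² = 9.315468; φ = atan2(cos α − cos β, d − sin α + sin β) = 0.125441 rad; t = (α − φ) mod 2π = 0.563655 rad, q = (φ − β) mod 2π = 4.433222 rad → L = 2.28·(0.563655 + 9.315468 + 4.433222) = 2.28·14.312346 = 32.632149 m
LSR: p² = d² − 2 + 2cos(α−β) + 2d(sin α + sin β) = 106.686211; p = √p² = 10.328902; φ = atan2(−cos α − cos β, d + sin α + sin β) − atan2(−2, p) = 0.155312 rad; t = (φ − α) mod 2π = 5.749401 rad, q = (φ − β) mod 2π = 4.463094 rad → L = 2.28·(5.749401 + 10.328902 + 4.463094) = 2.28·20.541397 = 46.834384 m
RSL: p² = d² − 2 + 2cos(α−β) − 2d(sin α + sin β) = 50.958655; p = √p² = 7.138533; φ = atan2(cos α + cos β, d − sin α − sin β) − atan2(2, p) = -0.222133 rad; t = (α − φ) mod 2π = 0.911229 rad, q = (β − φ) mod 2π = 2.197537 rad → L = 2.28·(0.911229 + 7.138533 + 2.197537) = 2.28·10.247300 = 23.363843 m
RLR: c = (6 − d² + 2cos(α−β) + 2d(sin α − sin β))/8 = -9.847244, |c| > 1 → infeasible
LRL: c = (6 − d² + 2cos(α−β) − 2d(sin α − sin β))/8 = -8.577698, |c| > 1 → infeasible
Shortest: RSL with L = 23.363843 m ≈ 23.3638 m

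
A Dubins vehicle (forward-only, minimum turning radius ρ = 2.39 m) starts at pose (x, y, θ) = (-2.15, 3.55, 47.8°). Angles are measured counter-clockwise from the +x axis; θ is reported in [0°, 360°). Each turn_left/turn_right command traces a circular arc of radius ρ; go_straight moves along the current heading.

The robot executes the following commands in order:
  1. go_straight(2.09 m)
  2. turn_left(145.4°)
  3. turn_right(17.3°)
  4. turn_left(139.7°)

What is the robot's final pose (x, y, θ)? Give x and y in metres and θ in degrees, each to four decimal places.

(-5.6221, 4.8820, 315.6000°)

set_pose: (x, y, θ) = (-2.1500, 3.5500, 47.8000°), ρ = 2.39
go_straight(2.09): x += 2.09·cos θ, y += 2.09·sin θ → (-0.7461, 5.0983, 47.8000°)
turn_left(145.4°): centre at ρ to the left, rotate +145.4° → (-3.0624, 9.0305, 193.2000°)
turn_right(17.3°): centre at ρ to the right, rotate −17.3° → (-3.7790, 8.9735, 175.9000°)
turn_left(139.7°): centre at ρ to the left, rotate +139.7° → (-5.6221, 4.8820, 315.6000°)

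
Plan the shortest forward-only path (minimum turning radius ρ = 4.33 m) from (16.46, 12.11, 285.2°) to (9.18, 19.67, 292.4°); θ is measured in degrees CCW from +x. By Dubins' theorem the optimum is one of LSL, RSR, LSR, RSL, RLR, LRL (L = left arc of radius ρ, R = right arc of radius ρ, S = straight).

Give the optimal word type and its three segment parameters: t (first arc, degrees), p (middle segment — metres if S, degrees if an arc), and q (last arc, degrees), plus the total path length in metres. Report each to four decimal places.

Let ψ = atan2(Δy, Δx) = atan2(7.56, -7.28) = 133.9191° be the start→goal bearing.
Normalize: d = |goal − start| / ρ = 10.495332/4.33 = 2.423864, α = (θ_start − ψ) mod 360° = 151.2809° = 2.640350 rad, β = (θ_goal − ψ) mod 360° = 158.4809° = 2.766014 rad.
Common terms: sin α = 0.480516, cos α = -0.876986, sin β = 0.366811, cos β = -0.930295, cos(α−β) = 0.992115, d² = 5.875118. Work in radians in the unit-radius frame; every candidate has L = ρ·(t + p + q).
LSL: p² = 2 + d² − 2cos(α−β) + 2d(sin α − sin β) = 6.442097; p = √p² = 2.538129; φ = atan2(cos β − cos α, d + sin α − sin β) = -0.021005 rad; t = (φ − α) mod 2π = 3.621830 rad, q = (β − φ) mod 2π = 2.787019 rad → L = 4.33·(3.621830 + 2.538129 + 2.787019) = 4.33·8.946978 = 38.740413 m
RSR: p² = 2 + d² − 2cos(α−β) + 2d(sin β − sin α) = 5.339680; p = √p² = 2.310775; φ = atan2(cos α − cos β, d − sin α + sin β) = 0.023072 rad; t = (α − φ) mod 2π = 2.617278 rad, q = (φ − β) mod 2π = 3.540243 rad → L = 4.33·(2.617278 + 2.310775 + 3.540243) = 4.33·8.468296 = 36.667723 m
LSR: p² = d² − 2 + 2cos(α−β) + 2d(sin α + sin β) = 9.966956; p = √p² = 3.157049; φ = atan2(−cos α − cos β, d + sin α + sin β) − atan2(−2, p) = 1.069439 rad; t = (φ − α) mod 2π = 4.712274 rad, q = (φ − β) mod 2π = 4.586610 rad → L = 4.33·(4.712274 + 3.157049 + 4.586610) = 4.33·12.455933 = 53.934191 m
RSL: p² = d² − 2 + 2cos(α−β) − 2d(sin α + sin β) = 1.751739; p = √p² = 1.323533; φ = atan2(cos α + cos β, d − sin α − sin β) − atan2(2, p) = -1.839677 rad; t = (α − φ) mod 2π = 4.480027 rad, q = (β − φ) mod 2π = 4.605691 rad → L = 4.33·(4.480027 + 1.323533 + 4.605691) = 4.33·10.409251 = 45.072057 m
RLR: c = (6 − d² + 2cos(α−β) + 2d(sin α − sin β))/8 = 0.332540; p = 2π − arccos c = 5.051385 rad; φ = atan2(cos α − cos β, d − sin α + sin β) = 0.023072 rad; t = (α − φ + p/2) mod 2π = 5.142971 rad, q = (α − β − t + p) mod 2π = 6.065936 rad → L = 4.33·(5.142971 + 5.051385 + 6.065936) = 4.33·16.260291 = 70.407059 m
LRL: c = (6 − d² + 2cos(α−β) − 2d(sin α − sin β))/8 = 0.194738; p = 2π − arccos c = 4.908379 rad; φ = atan2(cos β − cos α, d + sin α − sin β) = -0.021005 rad; t = (φ − α + p/2) mod 2π = 6.076020 rad, q = (β − α − t + p) mod 2π = 5.241208 rad → L = 4.33·(6.076020 + 4.908379 + 5.241208) = 4.33·16.225607 = 70.256880 m
Shortest: RSR with L = 36.667723 m ≈ 36.6677 m
Convert RSR to answer units (arcs ×180/π): t = 2.617278·180/π = 149.9590°, p = ρ·p = 4.33·2.310775 = 10.0057 m, q = 3.540243·180/π = 202.8410°, L = 36.6677 m.

RSR: t = 149.9590°, p = 10.0057 m, q = 202.8410°, L = 36.6677 m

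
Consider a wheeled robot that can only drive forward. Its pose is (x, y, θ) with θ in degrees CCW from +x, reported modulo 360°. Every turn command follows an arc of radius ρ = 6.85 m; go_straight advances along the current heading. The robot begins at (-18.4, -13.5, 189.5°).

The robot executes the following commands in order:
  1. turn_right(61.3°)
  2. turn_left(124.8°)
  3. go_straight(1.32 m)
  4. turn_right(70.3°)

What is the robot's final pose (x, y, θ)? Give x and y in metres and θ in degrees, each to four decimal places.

set_pose: (x, y, θ) = (-18.4000, -13.5000, 189.5000°), ρ = 6.85
turn_right(61.3°): centre at ρ to the right, rotate −61.3° → (-24.9137, -10.9800, 128.2000°)
turn_left(124.8°): centre at ρ to the left, rotate +124.8° → (-36.8475, -13.2134, 253.0000°)
go_straight(1.32): x += 1.32·cos θ, y += 1.32·sin θ → (-37.2334, -14.4757, 253.0000°)
turn_right(70.3°): centre at ρ to the right, rotate −70.3° → (-43.4614, -19.3154, 182.7000°)

(-43.4614, -19.3154, 182.7000°)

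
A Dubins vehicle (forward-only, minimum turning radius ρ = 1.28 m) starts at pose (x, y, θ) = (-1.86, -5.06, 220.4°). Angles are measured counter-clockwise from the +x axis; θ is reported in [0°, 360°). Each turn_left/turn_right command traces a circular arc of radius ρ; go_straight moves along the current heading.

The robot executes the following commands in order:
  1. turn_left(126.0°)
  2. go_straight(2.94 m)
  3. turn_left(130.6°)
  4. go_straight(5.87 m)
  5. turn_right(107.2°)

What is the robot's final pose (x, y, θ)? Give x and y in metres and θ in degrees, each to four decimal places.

(1.2253, 0.9277, 9.8000°)

set_pose: (x, y, θ) = (-1.8600, -5.0600, 220.4000°), ρ = 1.28
turn_left(126.0°): centre at ρ to the left, rotate +126.0° → (-1.3314, -7.2789, 346.4000°)
go_straight(2.94): x += 2.94·cos θ, y += 2.94·sin θ → (1.5262, -7.9702, 346.4000°)
turn_left(130.6°): centre at ρ to the left, rotate +130.6° → (2.9676, -6.1450, 477.0000° ≡ 117.0000°)
go_straight(5.87): x += 5.87·cos θ, y += 5.87·sin θ → (0.3027, -0.9148, 117.0000°)
turn_right(107.2°): centre at ρ to the right, rotate −107.2° → (1.2253, 0.9277, 9.8000°)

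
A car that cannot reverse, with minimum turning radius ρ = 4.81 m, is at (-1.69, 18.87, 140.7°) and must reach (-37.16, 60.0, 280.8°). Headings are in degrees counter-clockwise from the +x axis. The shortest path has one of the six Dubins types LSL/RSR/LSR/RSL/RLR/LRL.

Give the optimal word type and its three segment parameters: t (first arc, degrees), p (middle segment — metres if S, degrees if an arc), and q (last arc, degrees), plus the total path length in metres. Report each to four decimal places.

Let ψ = atan2(Δy, Δx) = atan2(41.13, -35.47) = 130.7741° be the start→goal bearing.
Normalize: d = |goal − start| / ρ = 54.312041/4.81 = 11.291485, α = (θ_start − ψ) mod 360° = 9.9259° = 0.173240 rad, β = (θ_goal − ψ) mod 360° = 150.0259° = 2.618446 rad.
Common terms: sin α = 0.172375, cos α = 0.985031, sin β = 0.499608, cos β = -0.866252, cos(α−β) = -0.767165, d² = 127.497625. Work in radians in the unit-radius frame; every candidate has L = ρ·(t + p + q).
LSL: p² = 2 + d² − 2cos(α−β) + 2d(sin α − sin β) = 123.642056; p = √p² = 11.119445; φ = atan2(cos β − cos α, d + sin α − sin β) = -0.167270 rad; t = (φ − α) mod 2π = 5.942676 rad, q = (β − φ) mod 2π = 2.785716 rad → L = 4.81·(5.942676 + 11.119445 + 2.785716) = 4.81·19.847837 = 95.468094 m
RSR: p² = 2 + d² − 2cos(α−β) + 2d(sin β − sin α) = 138.421854; p = √p² = 11.765282; φ = atan2(cos α − cos β, d − sin α + sin β) = 0.158008 rad; t = (α − φ) mod 2π = 0.015232 rad, q = (φ − β) mod 2π = 3.822747 rad → L = 4.81·(0.015232 + 11.765282 + 3.822747) = 4.81·15.603261 = 75.051684 m
LSR: p² = d² − 2 + 2cos(α−β) + 2d(sin α + sin β) = 139.138664; p = √p² = 11.795705; φ = atan2(−cos α − cos β, d + sin α + sin β) − atan2(−2, p) = 0.158028 rad; t = (φ − α) mod 2π = 6.267973 rad, q = (φ − β) mod 2π = 3.822767 rad → L = 4.81·(6.267973 + 11.795705 + 3.822767) = 4.81·21.886445 = 105.273800 m
RSL: p² = d² − 2 + 2cos(α−β) − 2d(sin α + sin β) = 108.787925; p = √p² = 10.430145; φ = atan2(cos α + cos β, d − sin α − sin β) − atan2(2, p) = -0.178268 rad; t = (α − φ) mod 2π = 0.351508 rad, q = (β − φ) mod 2π = 2.796714 rad → L = 4.81·(0.351508 + 10.430145 + 2.796714) = 4.81·13.578367 = 65.311944 m
RLR: c = (6 − d² + 2cos(α−β) + 2d(sin α − sin β))/8 = -16.302732, |c| > 1 → infeasible
LRL: c = (6 − d² + 2cos(α−β) − 2d(sin α − sin β))/8 = -14.455257, |c| > 1 → infeasible
Shortest: RSL with L = 65.311944 m ≈ 65.3119 m
Convert RSL to answer units (arcs ×180/π): t = 0.351508·180/π = 20.1399°, p = ρ·p = 4.81·10.430145 = 50.1690 m, q = 2.796714·180/π = 160.2399°, L = 65.3119 m.

RSL: t = 20.1399°, p = 50.1690 m, q = 160.2399°, L = 65.3119 m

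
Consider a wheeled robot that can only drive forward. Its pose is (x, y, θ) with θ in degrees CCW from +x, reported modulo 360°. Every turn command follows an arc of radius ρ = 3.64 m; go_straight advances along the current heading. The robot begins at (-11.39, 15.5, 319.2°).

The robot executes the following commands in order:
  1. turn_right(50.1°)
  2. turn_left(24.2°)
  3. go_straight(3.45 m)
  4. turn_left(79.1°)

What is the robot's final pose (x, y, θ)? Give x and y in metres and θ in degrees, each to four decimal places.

(-4.3431, 5.9065, 12.4000°)

set_pose: (x, y, θ) = (-11.3900, 15.5000, 319.2000°), ρ = 3.64
turn_right(50.1°): centre at ρ to the right, rotate −50.1° → (-10.1289, 12.6874, 269.1000°)
turn_left(24.2°): centre at ρ to the left, rotate +24.2° → (-9.8325, 11.1904, 293.3000°)
go_straight(3.45): x += 3.45·cos θ, y += 3.45·sin θ → (-8.4679, 8.0218, 293.3000°)
turn_left(79.1°): centre at ρ to the left, rotate +79.1° → (-4.3431, 5.9065, 372.4000° ≡ 12.4000°)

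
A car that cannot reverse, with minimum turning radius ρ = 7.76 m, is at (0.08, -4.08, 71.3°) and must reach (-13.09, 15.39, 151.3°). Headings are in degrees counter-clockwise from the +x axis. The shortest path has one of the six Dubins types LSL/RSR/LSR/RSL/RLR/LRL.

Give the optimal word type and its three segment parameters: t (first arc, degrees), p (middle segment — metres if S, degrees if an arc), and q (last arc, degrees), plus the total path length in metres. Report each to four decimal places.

LSL: t = 61.8726°, p = 13.9524 m, q = 18.1274°, L = 24.7874 m

Let ψ = atan2(Δy, Δx) = atan2(19.47, -13.17) = 124.0754° be the start→goal bearing.
Normalize: d = |goal − start| / ρ = 23.505952/7.76 = 3.029118, α = (θ_start − ψ) mod 360° = 307.2246° = 5.362081 rad, β = (θ_goal − ψ) mod 360° = 27.2246° = 0.475159 rad.
Common terms: sin α = -0.796270, cos α = 0.604941, sin β = 0.457480, cos β = 0.889220, cos(α−β) = 0.173648, d² = 9.175553. Work in radians in the unit-radius frame; every candidate has L = ρ·(t + p + q).
LSL: p² = 2 + d² − 2cos(α−β) + 2d(sin α − sin β) = 3.232745; p = √p² = 1.797984; φ = atan2(cos β − cos α, d + sin α − sin β) = 0.158776 rad; t = (φ − α) mod 2π = 1.079881 rad, q = (β − φ) mod 2π = 0.316382 rad → L = 7.76·(1.079881 + 1.797984 + 0.316382) = 7.76·3.194247 = 24.787357 m
RSR: p² = 2 + d² − 2cos(α−β) + 2d(sin β − sin α) = 18.423769; p = √p² = 4.292292; φ = atan2(cos α − cos β, d − sin α + sin β) = -0.066279 rad; t = (α − φ) mod 2π = 5.428359 rad, q = (φ − β) mod 2π = 5.741748 rad → L = 7.76·(5.428359 + 4.292292 + 5.741748) = 7.76·15.462399 = 119.988216 m
LSR: p² = d² − 2 + 2cos(α−β) + 2d(sin α + sin β) = 5.470375; p = √p² = 2.338883; φ = atan2(−cos α − cos β, d + sin α + sin β) − atan2(−2, p) = 0.200486 rad; t = (φ − α) mod 2π = 1.121591 rad, q = (φ − β) mod 2π = 6.008513 rad → L = 7.76·(1.121591 + 2.338883 + 6.008513) = 7.76·9.468987 = 73.479339 m
RSL: p² = d² − 2 + 2cos(α−β) − 2d(sin α + sin β) = 9.575324; p = √p² = 3.094402; φ = atan2(cos α + cos β, d − sin α − sin β) − atan2(2, p) = -0.156232 rad; t = (α − φ) mod 2π = 5.518313 rad, q = (β − φ) mod 2π = 0.631391 rad → L = 7.76·(5.518313 + 3.094402 + 0.631391) = 7.76·9.244105 = 71.734257 m
RLR: c = (6 − d² + 2cos(α−β) + 2d(sin α − sin β))/8 = -1.302971, |c| > 1 → infeasible
LRL: c = (6 − d² + 2cos(α−β) − 2d(sin α − sin β))/8 = 0.595907; p = 2π − arccos c = 5.350783 rad; φ = atan2(cos β − cos α, d + sin α − sin β) = 0.158776 rad; t = (φ − α + p/2) mod 2π = 3.755273 rad, q = (β − α − t + p) mod 2π = 2.991774 rad → L = 7.76·(3.755273 + 5.350783 + 2.991774) = 7.76·12.097830 = 93.879163 m
Shortest: LSL with L = 24.787357 m ≈ 24.7874 m
Convert LSL to answer units (arcs ×180/π): t = 1.079881·180/π = 61.8726°, p = ρ·p = 7.76·1.797984 = 13.9524 m, q = 0.316382·180/π = 18.1274°, L = 24.7874 m.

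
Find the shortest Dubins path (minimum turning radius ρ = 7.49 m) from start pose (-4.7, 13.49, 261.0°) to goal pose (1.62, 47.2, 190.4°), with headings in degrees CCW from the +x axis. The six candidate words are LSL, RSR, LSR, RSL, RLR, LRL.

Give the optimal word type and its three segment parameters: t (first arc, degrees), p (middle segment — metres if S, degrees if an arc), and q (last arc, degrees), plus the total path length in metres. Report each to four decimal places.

LSL: t = 188.4288°, p = 27.5161 m, q = 100.9712°, L = 65.3480 m

Let ψ = atan2(Δy, Δx) = atan2(33.71, 6.32) = 79.3814° be the start→goal bearing.
Normalize: d = |goal − start| / ρ = 34.297325/7.49 = 4.579082, α = (θ_start − ψ) mod 360° = 181.6186° = 3.169843 rad, β = (θ_goal − ψ) mod 360° = 111.0186° = 1.937641 rad.
Common terms: sin α = -0.028247, cos α = -0.999601, sin β = 0.933464, cos β = -0.358671, cos(α−β) = 0.332161, d² = 20.967993. Work in radians in the unit-radius frame; every candidate has L = ρ·(t + p + q).
LSL: p² = 2 + d² − 2cos(α−β) + 2d(sin α − sin β) = 13.496168; p = √p² = 3.673713; φ = atan2(cos β − cos α, d + sin α − sin β) = 0.175361 rad; t = (φ − α) mod 2π = 3.288703 rad, q = (β − φ) mod 2π = 1.762280 rad → L = 7.49·(3.288703 + 3.673713 + 1.762280) = 7.49·8.724696 = 65.347973 m
RSR: p² = 2 + d² − 2cos(α−β) + 2d(sin β − sin α) = 31.111173; p = √p² = 5.577739; φ = atan2(cos α − cos β, d − sin α + sin β) = -0.115163 rad; t = (α − φ) mod 2π = 3.285006 rad, q = (φ − β) mod 2π = 4.230382 rad → L = 7.49·(3.285006 + 5.577739 + 4.230382) = 7.49·13.093127 = 98.067520 m
LSR: p² = d² − 2 + 2cos(α−β) + 2d(sin α + sin β) = 27.922443; p = √p² = 5.284169; φ = atan2(−cos α − cos β, d + sin α + sin β) − atan2(−2, p) = 0.604606 rad; t = (φ − α) mod 2π = 3.717949 rad, q = (φ − β) mod 2π = 4.950151 rad → L = 7.49·(3.717949 + 5.284169 + 4.950151) = 7.49·13.952269 = 104.502494 m
RSL: p² = d² − 2 + 2cos(α−β) − 2d(sin α + sin β) = 11.342187; p = √p² = 3.367816; φ = atan2(cos α + cos β, d − sin α − sin β) − atan2(2, p) = -0.890017 rad; t = (α − φ) mod 2π = 4.059860 rad, q = (β − φ) mod 2π = 2.827657 rad → L = 7.49·(4.059860 + 3.367816 + 2.827657) = 7.49·10.255334 = 76.812448 m
RLR: c = (6 − d² + 2cos(α−β) + 2d(sin α − sin β))/8 = -2.888897, |c| > 1 → infeasible
LRL: c = (6 − d² + 2cos(α−β) − 2d(sin α − sin β))/8 = -0.687021; p = 2π − arccos c = 3.955008 rad; φ = atan2(cos β − cos α, d + sin α − sin β) = 0.175361 rad; t = (φ − α + p/2) mod 2π = 5.266207 rad, q = (β − α − t + p) mod 2π = 3.739783 rad → L = 7.49·(5.266207 + 3.955008 + 3.739783) = 7.49·12.960998 = 97.077876 m
Shortest: LSL with L = 65.347973 m ≈ 65.3480 m
Convert LSL to answer units (arcs ×180/π): t = 3.288703·180/π = 188.4288°, p = ρ·p = 7.49·3.673713 = 27.5161 m, q = 1.762280·180/π = 100.9712°, L = 65.3480 m.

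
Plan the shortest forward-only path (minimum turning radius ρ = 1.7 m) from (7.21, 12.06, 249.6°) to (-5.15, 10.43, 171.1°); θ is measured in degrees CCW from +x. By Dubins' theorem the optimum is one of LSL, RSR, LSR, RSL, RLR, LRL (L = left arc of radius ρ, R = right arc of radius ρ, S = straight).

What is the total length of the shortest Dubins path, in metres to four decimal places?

Let ψ = atan2(Δy, Δx) = atan2(-1.63, -12.36) = -172.4874° be the start→goal bearing.
Normalize: d = |goal − start| / ρ = 12.467016/1.7 = 7.333539, α = (θ_start − ψ) mod 360° = 62.0874° = 1.083629 rad, β = (θ_goal − ψ) mod 360° = 343.5874° = 5.996731 rad.
Common terms: sin α = 0.883662, cos α = 0.468125, sin β = -0.282553, cos β = 0.959252, cos(α−β) = 0.199368, d² = 53.780796. Work in radians in the unit-radius frame; every candidate has L = ρ·(t + p + q).
LSL: p² = 2 + d² − 2cos(α−β) + 2d(sin α − sin β) = 72.487034; p = √p² = 8.513932; φ = atan2(cos β − cos α, d + sin α − sin β) = 0.057717 rad; t = (φ − α) mod 2π = 5.257274 rad, q = (β − φ) mod 2π = 5.939014 rad → L = 1.7·(5.257274 + 8.513932 + 5.939014) = 1.7·19.710219 = 33.507372 m
RSR: p² = 2 + d² − 2cos(α−β) + 2d(sin β − sin α) = 38.277086; p = √p² = 6.186848; φ = atan2(cos α − cos β, d − sin α + sin β) = -0.079466 rad; t = (α − φ) mod 2π = 1.163095 rad, q = (φ − β) mod 2π = 0.206989 rad → L = 1.7·(1.163095 + 6.186848 + 0.206989) = 1.7·7.556931 = 12.846783 m
LSR: p² = d² − 2 + 2cos(α−β) + 2d(sin α + sin β) = 60.996047; p = √p² = 7.809997; φ = atan2(−cos α − cos β, d + sin α + sin β) − atan2(−2, p) = 0.072707 rad; t = (φ − α) mod 2π = 5.272263 rad, q = (φ − β) mod 2π = 0.359161 rad → L = 1.7·(5.272263 + 7.809997 + 0.359161) = 1.7·13.441421 = 22.850416 m
RSL: p² = d² − 2 + 2cos(α−β) − 2d(sin α + sin β) = 43.363016; p = √p² = 6.585060; φ = atan2(cos α + cos β, d − sin α − sin β) − atan2(2, p) = -0.085943 rad; t = (α − φ) mod 2π = 1.169572 rad, q = (β − φ) mod 2π = 6.082673 rad → L = 1.7·(1.169572 + 6.585060 + 6.082673) = 1.7·13.837305 = 23.523419 m
RLR: c = (6 − d² + 2cos(α−β) + 2d(sin α − sin β))/8 = -3.784636, |c| > 1 → infeasible
LRL: c = (6 − d² + 2cos(α−β) − 2d(sin α − sin β))/8 = -8.060879, |c| > 1 → infeasible
Shortest: RSR with L = 12.846783 m ≈ 12.8468 m

12.8468 m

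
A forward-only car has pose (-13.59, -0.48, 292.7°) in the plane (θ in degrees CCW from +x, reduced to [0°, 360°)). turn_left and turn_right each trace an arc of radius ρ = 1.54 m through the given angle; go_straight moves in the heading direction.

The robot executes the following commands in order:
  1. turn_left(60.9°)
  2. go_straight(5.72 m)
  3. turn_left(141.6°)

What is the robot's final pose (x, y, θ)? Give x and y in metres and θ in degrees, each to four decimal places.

(-5.3998, 0.5694, 135.2000°)

set_pose: (x, y, θ) = (-13.5900, -0.4800, 292.7000°), ρ = 1.54
turn_left(60.9°): centre at ρ to the left, rotate +60.9° → (-12.3410, -1.4161, 353.6000°)
go_straight(5.72): x += 5.72·cos θ, y += 5.72·sin θ → (-6.6566, -2.0537, 353.6000°)
turn_left(141.6°): centre at ρ to the left, rotate +141.6° → (-5.3998, 0.5694, 495.2000° ≡ 135.2000°)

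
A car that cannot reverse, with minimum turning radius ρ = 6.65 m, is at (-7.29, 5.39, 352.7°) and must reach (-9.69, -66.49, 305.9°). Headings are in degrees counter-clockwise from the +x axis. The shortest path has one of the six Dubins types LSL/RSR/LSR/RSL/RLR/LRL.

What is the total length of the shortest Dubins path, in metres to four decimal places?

Let ψ = atan2(Δy, Δx) = atan2(-71.88, -2.40) = -91.9123° be the start→goal bearing.
Normalize: d = |goal − start| / ρ = 71.920056/6.65 = 10.815046, α = (θ_start − ψ) mod 360° = 84.6123° = 1.476764 rad, β = (θ_goal − ψ) mod 360° = 37.8123° = 0.659950 rad.
Common terms: sin α = 0.995582, cos α = 0.093894, sin β = 0.613077, cos β = 0.790023, cos(α−β) = 0.684547, d² = 116.965219. Work in radians in the unit-radius frame; every candidate has L = ρ·(t + p + q).
LSL: p² = 2 + d² − 2cos(α−β) + 2d(sin α − sin β) = 125.869744; p = √p² = 11.219169; φ = atan2(cos β − cos α, d + sin α − sin β) = 0.062088 rad; t = (φ − α) mod 2π = 4.868510 rad, q = (β − φ) mod 2π = 0.597862 rad → L = 6.65·(4.868510 + 11.219169 + 0.597862) = 6.65·16.685540 = 110.958840 m
RSR: p² = 2 + d² − 2cos(α−β) + 2d(sin β − sin α) = 109.322506; p = √p² = 10.455740; φ = atan2(cos α − cos β, d − sin α + sin β) = -0.066628 rad; t = (α − φ) mod 2π = 1.543392 rad, q = (φ − β) mod 2π = 5.556608 rad → L = 6.65·(1.543392 + 10.455740 + 5.556608) = 6.65·17.555740 = 116.745669 m
LSR: p² = d² − 2 + 2cos(α−β) + 2d(sin α + sin β) = 151.129764; p = √p² = 12.293485; φ = atan2(−cos α − cos β, d + sin α + sin β) − atan2(−2, p) = 0.090247 rad; t = (φ − α) mod 2π = 4.896668 rad, q = (φ − β) mod 2π = 5.713482 rad → L = 6.65·(4.896668 + 12.293485 + 5.713482) = 6.65·22.903635 = 152.309176 m
RSL: p² = d² − 2 + 2cos(α−β) − 2d(sin α + sin β) = 81.538863; p = √p² = 9.029887; φ = atan2(cos α + cos β, d − sin α − sin β) − atan2(2, p) = -0.122250 rad; t = (α − φ) mod 2π = 1.599014 rad, q = (β − φ) mod 2π = 0.782200 rad → L = 6.65·(1.599014 + 9.029887 + 0.782200) = 6.65·11.411101 = 75.883821 m
RLR: c = (6 − d² + 2cos(α−β) + 2d(sin α − sin β))/8 = -12.665313, |c| > 1 → infeasible
LRL: c = (6 − d² + 2cos(α−β) − 2d(sin α − sin β))/8 = -14.733718, |c| > 1 → infeasible
Shortest: RSL with L = 75.883821 m ≈ 75.8838 m

75.8838 m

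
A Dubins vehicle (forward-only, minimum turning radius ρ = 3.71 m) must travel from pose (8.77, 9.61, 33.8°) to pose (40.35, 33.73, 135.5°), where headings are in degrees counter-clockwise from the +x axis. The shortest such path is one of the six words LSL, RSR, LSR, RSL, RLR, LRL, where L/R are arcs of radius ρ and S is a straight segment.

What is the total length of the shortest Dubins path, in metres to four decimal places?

42.6676 m

Let ψ = atan2(Δy, Δx) = atan2(24.12, 31.58) = 37.3717° be the start→goal bearing.
Normalize: d = |goal − start| / ρ = 39.737524/3.71 = 10.710923, α = (θ_start − ψ) mod 360° = 356.4283° = 6.220848 rad, β = (θ_goal − ψ) mod 360° = 98.1283° = 1.712662 rad.
Common terms: sin α = -0.062297, cos α = 0.998058, sin β = 0.989954, cos β = -0.141391, cos(α−β) = -0.202787, d² = 114.723869. Work in radians in the unit-radius frame; every candidate has L = ρ·(t + p + q).
LSL: p² = 2 + d² − 2cos(α−β) + 2d(sin α − sin β) = 94.588287; p = √p² = 9.725651; φ = atan2(cos β − cos α, d + sin α − sin β) = -0.117429 rad; t = (φ − α) mod 2π = 6.228094 rad, q = (β − φ) mod 2π = 1.830091 rad → L = 3.71·(6.228094 + 9.725651 + 1.830091) = 3.71·17.783836 = 65.978032 m
RSR: p² = 2 + d² − 2cos(α−β) + 2d(sin β − sin α) = 139.670600; p = √p² = 11.818232; φ = atan2(cos α − cos β, d − sin α + sin β) = 0.096564 rad; t = (α − φ) mod 2π = 6.124283 rad, q = (φ − β) mod 2π = 4.667087 rad → L = 3.71·(6.124283 + 11.818232 + 4.667087) = 3.71·22.609602 = 83.881625 m
LSR: p² = d² − 2 + 2cos(α−β) + 2d(sin α + sin β) = 132.190416; p = √p² = 11.497409; φ = atan2(−cos α − cos β, d + sin α + sin β) − atan2(−2, p) = 0.098756 rad; t = (φ − α) mod 2π = 0.161093 rad, q = (φ − β) mod 2π = 4.669278 rad → L = 3.71·(0.161093 + 11.497409 + 4.669278) = 3.71·16.327780 = 60.576065 m
RSL: p² = d² − 2 + 2cos(α−β) − 2d(sin α + sin β) = 92.446172; p = √p² = 9.614893; φ = atan2(cos α + cos β, d − sin α − sin β) − atan2(2, p) = -0.117744 rad; t = (α − φ) mod 2π = 0.055407 rad, q = (β − φ) mod 2π = 1.830407 rad → L = 3.71·(0.055407 + 9.614893 + 1.830407) = 3.71·11.500707 = 42.667623 m
RLR: c = (6 − d² + 2cos(α−β) + 2d(sin α − sin β))/8 = -16.458825, |c| > 1 → infeasible
LRL: c = (6 − d² + 2cos(α−β) − 2d(sin α − sin β))/8 = -10.823536, |c| > 1 → infeasible
Shortest: RSL with L = 42.667623 m ≈ 42.6676 m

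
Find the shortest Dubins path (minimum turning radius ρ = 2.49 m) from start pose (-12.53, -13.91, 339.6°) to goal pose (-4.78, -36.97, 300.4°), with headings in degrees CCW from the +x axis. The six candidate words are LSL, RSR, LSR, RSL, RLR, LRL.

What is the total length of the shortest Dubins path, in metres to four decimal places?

24.6347 m

Let ψ = atan2(Δy, Δx) = atan2(-23.06, 7.75) = -71.4235° be the start→goal bearing.
Normalize: d = |goal − start| / ρ = 24.327476/2.49 = 9.770071, α = (θ_start − ψ) mod 360° = 51.0235° = 0.890529 rad, β = (θ_goal − ψ) mod 360° = 11.8235° = 0.206360 rad.
Common terms: sin α = 0.777404, cos α = 0.629001, sin β = 0.204898, cos β = 0.978783, cos(α−β) = 0.774944, d² = 95.454283. Work in radians in the unit-radius frame; every candidate has L = ρ·(t + p + q).
LSL: p² = 2 + d² − 2cos(α−β) + 2d(sin α − sin β) = 107.091247; p = √p² = 10.348490; φ = atan2(cos β − cos α, d + sin α − sin β) = 0.033807 rad; t = (φ − α) mod 2π = 5.426463 rad, q = (β − φ) mod 2π = 0.172553 rad → L = 2.49·(5.426463 + 10.348490 + 0.172553) = 2.49·15.947506 = 39.709291 m
RSR: p² = 2 + d² − 2cos(α−β) + 2d(sin β − sin α) = 84.717541; p = √p² = 9.204213; φ = atan2(cos α − cos β, d − sin α + sin β) = -0.038012 rad; t = (α − φ) mod 2π = 0.928540 rad, q = (φ − β) mod 2π = 6.038814 rad → L = 2.49·(0.928540 + 9.204213 + 6.038814) = 2.49·16.171568 = 40.267203 m
LSR: p² = d² − 2 + 2cos(α−β) + 2d(sin α + sin β) = 114.198507; p = √p² = 10.686370; φ = atan2(−cos α − cos β, d + sin α + sin β) − atan2(−2, p) = 0.036585 rad; t = (φ − α) mod 2π = 5.429242 rad, q = (φ − β) mod 2π = 6.113411 rad → L = 2.49·(5.429242 + 10.686370 + 6.113411) = 2.49·22.229023 = 55.350267 m
RSL: p² = d² − 2 + 2cos(α−β) − 2d(sin α + sin β) = 75.809837; p = √p² = 8.706884; φ = atan2(cos α + cos β, d − sin α − sin β) − atan2(2, p) = -0.044831 rad; t = (α − φ) mod 2π = 0.935360 rad, q = (β − φ) mod 2π = 0.251191 rad → L = 2.49·(0.935360 + 8.706884 + 0.251191) = 2.49·9.893435 = 24.634653 m
RLR: c = (6 − d² + 2cos(α−β) + 2d(sin α − sin β))/8 = -9.589693, |c| > 1 → infeasible
LRL: c = (6 − d² + 2cos(α−β) − 2d(sin α − sin β))/8 = -12.386406, |c| > 1 → infeasible
Shortest: RSL with L = 24.634653 m ≈ 24.6347 m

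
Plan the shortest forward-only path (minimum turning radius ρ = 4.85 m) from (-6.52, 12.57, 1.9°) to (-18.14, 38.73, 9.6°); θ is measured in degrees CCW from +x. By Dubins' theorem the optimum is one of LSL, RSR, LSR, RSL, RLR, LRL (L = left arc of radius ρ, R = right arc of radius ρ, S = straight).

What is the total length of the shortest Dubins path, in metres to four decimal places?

41.9244 m

Let ψ = atan2(Δy, Δx) = atan2(26.16, -11.62) = 113.9503° be the start→goal bearing.
Normalize: d = |goal − start| / ρ = 28.624640/4.85 = 5.901988, α = (θ_start − ψ) mod 360° = 247.9497° = 4.327539 rad, β = (θ_goal − ψ) mod 360° = 255.6497° = 4.461929 rad.
Common terms: sin α = -0.926855, cos α = -0.375420, sin β = -0.968799, cos β = -0.247850, cos(α−β) = 0.990983, d² = 34.833457. Work in radians in the unit-radius frame; every candidate has L = ρ·(t + p + q).
LSL: p² = 2 + d² − 2cos(α−β) + 2d(sin α − sin β) = 35.346595; p = √p² = 5.945300; φ = atan2(cos β − cos α, d + sin α − sin β) = 0.021459 rad; t = (φ − α) mod 2π = 1.977106 rad, q = (β − φ) mod 2π = 4.440470 rad → L = 4.85·(1.977106 + 5.945300 + 4.440470) = 4.85·12.362876 = 59.959948 m
RSR: p² = 2 + d² − 2cos(α−β) + 2d(sin β − sin α) = 34.356386; p = √p² = 5.861432; φ = atan2(cos α − cos β, d − sin α + sin β) = -0.021766 rad; t = (α − φ) mod 2π = 4.349305 rad, q = (φ − β) mod 2π = 1.799490 rad → L = 4.85·(4.349305 + 5.861432 + 1.799490) = 4.85·12.010227 = 58.249601 m
LSR: p² = d² − 2 + 2cos(α−β) + 2d(sin α + sin β) = 12.439180; p = √p² = 3.526922; φ = atan2(−cos α − cos β, d + sin α + sin β) − atan2(−2, p) = 0.670186 rad; t = (φ − α) mod 2π = 2.625832 rad, q = (φ − β) mod 2π = 2.491442 rad → L = 4.85·(2.625832 + 3.526922 + 2.491442) = 4.85·8.644196 = 41.924353 m
RSL: p² = d² − 2 + 2cos(α−β) − 2d(sin α + sin β) = 57.191667; p = √p² = 7.562517; φ = atan2(cos α + cos β, d − sin α − sin β) − atan2(2, p) = -0.338304 rad; t = (α − φ) mod 2π = 4.665843 rad, q = (β − φ) mod 2π = 4.800233 rad → L = 4.85·(4.665843 + 7.562517 + 4.800233) = 4.85·17.028593 = 82.588678 m
RLR: c = (6 − d² + 2cos(α−β) + 2d(sin α − sin β))/8 = -3.294548, |c| > 1 → infeasible
LRL: c = (6 − d² + 2cos(α−β) − 2d(sin α − sin β))/8 = -3.418324, |c| > 1 → infeasible
Shortest: LSR with L = 41.924353 m ≈ 41.9244 m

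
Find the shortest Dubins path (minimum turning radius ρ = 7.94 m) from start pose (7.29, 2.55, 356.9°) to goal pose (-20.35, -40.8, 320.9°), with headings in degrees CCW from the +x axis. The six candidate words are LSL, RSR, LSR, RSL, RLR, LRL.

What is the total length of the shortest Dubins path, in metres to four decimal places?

Let ψ = atan2(Δy, Δx) = atan2(-43.35, -27.64) = -122.5216° be the start→goal bearing.
Normalize: d = |goal − start| / ρ = 51.411984/7.94 = 6.475061, α = (θ_start − ψ) mod 360° = 119.4216° = 2.084301 rad, β = (θ_goal − ψ) mod 360° = 83.4216° = 1.455982 rad.
Common terms: sin α = 0.871028, cos α = -0.491232, sin β = 0.993416, cos β = 0.114562, cos(α−β) = 0.809017, d² = 41.926414. Work in radians in the unit-radius frame; every candidate has L = ρ·(t + p + q).
LSL: p² = 2 + d² − 2cos(α−β) + 2d(sin α − sin β) = 40.723446; p = √p² = 6.381492; φ = atan2(cos β − cos α, d + sin α − sin β) = 0.095073 rad; t = (φ − α) mod 2π = 4.293958 rad, q = (β − φ) mod 2π = 1.360909 rad → L = 7.94·(4.293958 + 6.381492 + 1.360909) = 7.94·12.036359 = 95.568693 m
RSR: p² = 2 + d² − 2cos(α−β) + 2d(sin β − sin α) = 43.893314; p = √p² = 6.625203; φ = atan2(cos α − cos β, d − sin α + sin β) = -0.091566 rad; t = (α − φ) mod 2π = 2.175866 rad, q = (φ − β) mod 2π = 4.735638 rad → L = 7.94·(2.175866 + 6.625203 + 4.735638) = 7.94·13.536707 = 107.481452 m
LSR: p² = d² − 2 + 2cos(α−β) + 2d(sin α + sin β) = 65.689233; p = √p² = 8.104889; φ = atan2(−cos α − cos β, d + sin α + sin β) − atan2(−2, p) = 0.287068 rad; t = (φ − α) mod 2π = 4.485952 rad, q = (φ − β) mod 2π = 5.114271 rad → L = 7.94·(4.485952 + 8.104889 + 5.114271) = 7.94·17.705113 = 140.578595 m
RSL: p² = d² − 2 + 2cos(α−β) − 2d(sin α + sin β) = 17.399664; p = √p² = 4.171290; φ = atan2(cos α + cos β, d − sin α − sin β) − atan2(2, p) = -0.528603 rad; t = (α − φ) mod 2π = 2.612903 rad, q = (β − φ) mod 2π = 1.984585 rad → L = 7.94·(2.612903 + 4.171290 + 1.984585) = 7.94·8.768778 = 69.624100 m
RLR: c = (6 − d² + 2cos(α−β) + 2d(sin α − sin β))/8 = -4.486664, |c| > 1 → infeasible
LRL: c = (6 − d² + 2cos(α−β) − 2d(sin α − sin β))/8 = -4.090431, |c| > 1 → infeasible
Shortest: RSL with L = 69.624100 m ≈ 69.6241 m

69.6241 m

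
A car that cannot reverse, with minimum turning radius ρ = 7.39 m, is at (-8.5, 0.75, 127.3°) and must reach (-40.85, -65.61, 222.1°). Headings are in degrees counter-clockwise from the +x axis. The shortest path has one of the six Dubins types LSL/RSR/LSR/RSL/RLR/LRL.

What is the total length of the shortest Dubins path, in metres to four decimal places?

Let ψ = atan2(Δy, Δx) = atan2(-66.36, -32.35) = -115.9889° be the start→goal bearing.
Normalize: d = |goal − start| / ρ = 73.825281/7.39 = 9.989889, α = (θ_start − ψ) mod 360° = 243.2889° = 4.246192 rad, β = (θ_goal − ψ) mod 360° = 338.0889° = 5.900764 rad.
Common terms: sin α = -0.893284, cos α = -0.449492, sin β = -0.373168, cos β = 0.927764, cos(α−β) = -0.083678, d² = 99.797885. Work in radians in the unit-radius frame; every candidate has L = ρ·(t + p + q).
LSL: p² = 2 + d² − 2cos(α−β) + 2d(sin α − sin β) = 91.573430; p = √p² = 9.569401; φ = atan2(cos β − cos α, d + sin α − sin β) = 0.144424 rad; t = (φ − α) mod 2π = 2.181418 rad, q = (β − φ) mod 2π = 5.756340 rad → L = 7.39·(2.181418 + 9.569401 + 5.756340) = 7.39·17.507158 = 129.377899 m
RSR: p² = 2 + d² − 2cos(α−β) + 2d(sin β − sin α) = 112.357052; p = √p² = 10.599861; φ = atan2(cos α − cos β, d − sin α + sin β) = -0.130300 rad; t = (α − φ) mod 2π = 4.376492 rad, q = (φ − β) mod 2π = 0.252121 rad → L = 7.39·(4.376492 + 10.599861 + 0.252121) = 7.39·15.228474 = 112.538424 m
LSR: p² = d² − 2 + 2cos(α−β) + 2d(sin α + sin β) = 72.327100; p = √p² = 8.504534; φ = atan2(−cos α − cos β, d + sin α + sin β) − atan2(−2, p) = 0.176201 rad; t = (φ − α) mod 2π = 2.213194 rad, q = (φ − β) mod 2π = 0.558622 rad → L = 7.39·(2.213194 + 8.504534 + 0.558622) = 7.39·11.276350 = 83.332224 m
RSL: p² = d² − 2 + 2cos(α−β) − 2d(sin α + sin β) = 122.933960; p = √p² = 11.087559; φ = atan2(cos α + cos β, d − sin α − sin β) − atan2(2, p) = -0.136000 rad; t = (α − φ) mod 2π = 4.382192 rad, q = (β − φ) mod 2π = 6.036764 rad → L = 7.39·(4.382192 + 11.087559 + 6.036764) = 7.39·21.506515 = 158.933142 m
RLR: c = (6 − d² + 2cos(α−β) + 2d(sin α − sin β))/8 = -13.044632, |c| > 1 → infeasible
LRL: c = (6 − d² + 2cos(α−β) − 2d(sin α − sin β))/8 = -10.446679, |c| > 1 → infeasible
Shortest: LSR with L = 83.332224 m ≈ 83.3322 m

83.3322 m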